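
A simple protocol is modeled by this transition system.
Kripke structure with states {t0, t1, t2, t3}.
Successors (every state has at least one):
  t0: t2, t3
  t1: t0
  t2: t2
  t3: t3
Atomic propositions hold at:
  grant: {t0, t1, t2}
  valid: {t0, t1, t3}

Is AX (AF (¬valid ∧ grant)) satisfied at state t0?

No

Sat(¬valid) = {t2}
Sat(¬valid ∧ grant) = {t2}
AF (¬valid ∧ grant): least fixpoint, start Z0 = {t2}, add states with every successor in Z. Already a fixed point.
Sat(AF (¬valid ∧ grant)) = {t2}
Sat(AX (AF (¬valid ∧ grant))) = {s : every successor in {t2}} = {t2}
t0 ∉ Sat(AX (AF (¬valid ∧ grant))) = {t2}, so the formula does not hold at t0.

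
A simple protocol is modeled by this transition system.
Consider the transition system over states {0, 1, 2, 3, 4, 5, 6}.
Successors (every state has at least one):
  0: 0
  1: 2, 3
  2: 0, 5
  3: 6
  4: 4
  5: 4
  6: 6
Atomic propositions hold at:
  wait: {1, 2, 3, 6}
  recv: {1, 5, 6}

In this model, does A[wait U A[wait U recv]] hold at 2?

A[wait U recv]: least fixpoint, start Z0 = Sat(recv) = {1, 5, 6}, add states in Sat(wait) with every successor in Z. Z1 = {1, 3, 5, 6}; fixed.
Sat(A[wait U recv]) = {1, 3, 5, 6}
A[wait U A[wait U recv]]: least fixpoint, start Z0 = Sat(A[wait U recv]) = {1, 3, 5, 6}, add states in Sat(wait) with every successor in Z. Already a fixed point.
Sat(A[wait U A[wait U recv]]) = {1, 3, 5, 6}
2 ∉ Sat(A[wait U A[wait U recv]]) = {1, 3, 5, 6}, so the formula does not hold at 2.

No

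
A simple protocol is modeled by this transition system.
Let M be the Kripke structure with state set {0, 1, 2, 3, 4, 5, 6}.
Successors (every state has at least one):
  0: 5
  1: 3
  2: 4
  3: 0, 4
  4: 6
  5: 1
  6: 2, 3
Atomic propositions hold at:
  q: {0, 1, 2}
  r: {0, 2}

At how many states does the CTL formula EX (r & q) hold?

Sat(r & q) = {0, 2}
Sat(EX (r & q)) = {s : some successor in {0, 2}} = {3, 6}
|Sat(EX (r & q))| = |{3, 6}| = 2.

2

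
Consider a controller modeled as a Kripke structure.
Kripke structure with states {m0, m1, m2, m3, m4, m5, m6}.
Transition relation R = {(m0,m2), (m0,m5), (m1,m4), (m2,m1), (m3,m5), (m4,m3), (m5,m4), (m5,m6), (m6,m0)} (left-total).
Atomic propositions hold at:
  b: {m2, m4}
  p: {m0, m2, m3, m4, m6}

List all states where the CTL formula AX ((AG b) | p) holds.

{m1, m4, m5, m6}

AG b: greatest fixpoint, start Z0 = {m2, m4}, keep only states in Sat with every successor in Z. Z1 = ∅; fixed.
Sat(AG b) = ∅
Sat((AG b) | p) = {m0, m2, m3, m4, m6}
Sat(AX ((AG b) | p)) = {s : every successor in {m0, m2, m3, m4, m6}} = {m1, m4, m5, m6}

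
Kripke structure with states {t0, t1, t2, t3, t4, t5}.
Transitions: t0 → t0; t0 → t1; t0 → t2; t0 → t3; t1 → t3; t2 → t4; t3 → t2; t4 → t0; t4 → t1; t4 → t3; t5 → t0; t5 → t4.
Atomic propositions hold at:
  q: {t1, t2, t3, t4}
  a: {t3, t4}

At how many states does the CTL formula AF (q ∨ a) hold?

4

Sat(q ∨ a) = {t1, t2, t3, t4}
AF (q ∨ a): least fixpoint, start Z0 = {t1, t2, t3, t4}, add states with every successor in Z. Already a fixed point.
Sat(AF (q ∨ a)) = {t1, t2, t3, t4}
|Sat(AF (q ∨ a))| = |{t1, t2, t3, t4}| = 4.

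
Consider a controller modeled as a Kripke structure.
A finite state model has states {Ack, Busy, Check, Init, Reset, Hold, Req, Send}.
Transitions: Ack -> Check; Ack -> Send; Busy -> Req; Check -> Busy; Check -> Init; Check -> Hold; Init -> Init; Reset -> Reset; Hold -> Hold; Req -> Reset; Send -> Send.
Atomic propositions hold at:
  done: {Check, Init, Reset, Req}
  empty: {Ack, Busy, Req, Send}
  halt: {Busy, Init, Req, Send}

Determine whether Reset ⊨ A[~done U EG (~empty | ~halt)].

Yes

Sat(~done) = {Ack, Busy, Hold, Send}
Sat(~empty) = {Check, Init, Reset, Hold}
Sat(~halt) = {Ack, Check, Reset, Hold}
Sat(~empty | ~halt) = {Ack, Check, Init, Reset, Hold}
EG (~empty | ~halt): greatest fixpoint, start Z0 = {Ack, Check, Init, Reset, Hold}, keep only states in Sat with some successor in Z. Already a fixed point.
Sat(EG (~empty | ~halt)) = {Ack, Check, Init, Reset, Hold}
A[~done U EG (~empty | ~halt)]: least fixpoint, start Z0 = Sat(EG (~empty | ~halt)) = {Ack, Check, Init, Reset, Hold}, add states in Sat(~done) with every successor in Z. Already a fixed point.
Sat(A[~done U EG (~empty | ~halt)]) = {Ack, Check, Init, Reset, Hold}
Reset ∈ Sat(A[~done U EG (~empty | ~halt)]) = {Ack, Check, Init, Reset, Hold}, so the formula holds at Reset.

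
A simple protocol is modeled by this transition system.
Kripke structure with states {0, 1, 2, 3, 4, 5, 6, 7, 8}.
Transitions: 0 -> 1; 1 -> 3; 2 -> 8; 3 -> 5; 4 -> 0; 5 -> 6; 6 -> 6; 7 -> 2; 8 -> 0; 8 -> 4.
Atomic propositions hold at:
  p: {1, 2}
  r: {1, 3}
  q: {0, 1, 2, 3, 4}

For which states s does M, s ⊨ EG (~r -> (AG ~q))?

{1, 3, 5, 6}

Sat(~r) = {0, 2, 4, 5, 6, 7, 8}
Sat(~q) = {5, 6, 7, 8}
AG ~q: greatest fixpoint, start Z0 = {5, 6, 7, 8}, keep only states in Sat with every successor in Z. Z1 = {5, 6}; fixed.
Sat(AG ~q) = {5, 6}
Sat(~r -> (AG ~q)) = {1, 3, 5, 6}
EG (~r -> (AG ~q)): greatest fixpoint, start Z0 = {1, 3, 5, 6}, keep only states in Sat with some successor in Z. Already a fixed point.
Sat(EG (~r -> (AG ~q))) = {1, 3, 5, 6}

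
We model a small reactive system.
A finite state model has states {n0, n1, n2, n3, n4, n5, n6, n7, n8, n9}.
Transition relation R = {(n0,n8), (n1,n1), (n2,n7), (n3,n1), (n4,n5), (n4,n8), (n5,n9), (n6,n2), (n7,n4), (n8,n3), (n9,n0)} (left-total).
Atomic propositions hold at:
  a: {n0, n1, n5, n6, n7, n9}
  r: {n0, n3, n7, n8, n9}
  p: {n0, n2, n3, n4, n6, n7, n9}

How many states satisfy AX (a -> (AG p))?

4

AG p: greatest fixpoint, start Z0 = {n0, n2, n3, n4, n6, n7, n9}, keep only states in Sat with every successor in Z. Z1 = {n2, n6, n7, n9}; Z2 = {n2, n6}; Z3 = {n6}; Z4 = ∅; fixed.
Sat(AG p) = ∅
Sat(a -> (AG p)) = {n2, n3, n4, n8}
Sat(AX (a -> (AG p))) = {s : every successor in {n2, n3, n4, n8}} = {n0, n6, n7, n8}
|Sat(AX (a -> (AG p)))| = |{n0, n6, n7, n8}| = 4.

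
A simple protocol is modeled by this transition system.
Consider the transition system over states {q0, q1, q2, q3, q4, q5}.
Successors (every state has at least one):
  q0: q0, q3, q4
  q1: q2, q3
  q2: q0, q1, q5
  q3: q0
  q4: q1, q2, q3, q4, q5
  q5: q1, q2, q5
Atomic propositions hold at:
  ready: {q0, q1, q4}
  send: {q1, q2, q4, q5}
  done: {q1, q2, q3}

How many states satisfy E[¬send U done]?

Sat(¬send) = {q0, q3}
E[¬send U done]: least fixpoint, start Z0 = Sat(done) = {q1, q2, q3}, add states in Sat(¬send) with some successor in Z. Z1 = {q0, q1, q2, q3}; fixed.
Sat(E[¬send U done]) = {q0, q1, q2, q3}
|Sat(E[¬send U done])| = |{q0, q1, q2, q3}| = 4.

4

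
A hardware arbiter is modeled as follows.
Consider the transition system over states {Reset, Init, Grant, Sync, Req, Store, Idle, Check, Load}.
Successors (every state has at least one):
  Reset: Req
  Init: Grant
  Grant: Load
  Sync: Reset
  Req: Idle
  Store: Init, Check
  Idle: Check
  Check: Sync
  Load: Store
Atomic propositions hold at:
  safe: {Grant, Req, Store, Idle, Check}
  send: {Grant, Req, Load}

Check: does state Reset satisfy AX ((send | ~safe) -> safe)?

Yes

Sat(~safe) = {Reset, Init, Sync, Load}
Sat(send | ~safe) = {Reset, Init, Grant, Sync, Req, Load}
Sat((send | ~safe) -> safe) = {Grant, Req, Store, Idle, Check}
Sat(AX ((send | ~safe) -> safe)) = {s : every successor in {Grant, Req, Store, Idle, Check}} = {Reset, Init, Req, Idle, Load}
Reset ∈ Sat(AX ((send | ~safe) -> safe)) = {Reset, Init, Req, Idle, Load}, so the formula holds at Reset.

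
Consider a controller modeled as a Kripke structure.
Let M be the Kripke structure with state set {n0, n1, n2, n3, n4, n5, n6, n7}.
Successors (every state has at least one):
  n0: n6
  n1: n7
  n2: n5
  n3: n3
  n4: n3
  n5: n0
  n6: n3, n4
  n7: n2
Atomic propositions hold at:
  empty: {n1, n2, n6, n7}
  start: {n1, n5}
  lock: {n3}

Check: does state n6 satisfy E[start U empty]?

E[start U empty]: least fixpoint, start Z0 = Sat(empty) = {n1, n2, n6, n7}, add states in Sat(start) with some successor in Z. Already a fixed point.
Sat(E[start U empty]) = {n1, n2, n6, n7}
n6 ∈ Sat(E[start U empty]) = {n1, n2, n6, n7}, so the formula holds at n6.

Yes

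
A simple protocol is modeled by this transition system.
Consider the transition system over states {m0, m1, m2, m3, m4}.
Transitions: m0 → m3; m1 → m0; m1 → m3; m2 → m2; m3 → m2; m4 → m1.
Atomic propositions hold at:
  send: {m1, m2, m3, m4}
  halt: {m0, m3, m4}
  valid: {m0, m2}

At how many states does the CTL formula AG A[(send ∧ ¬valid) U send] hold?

Sat(¬valid) = {m1, m3, m4}
Sat(send ∧ ¬valid) = {m1, m3, m4}
A[(send ∧ ¬valid) U send]: least fixpoint, start Z0 = Sat(send) = {m1, m2, m3, m4}, add states in Sat(send ∧ ¬valid) with every successor in Z. Already a fixed point.
Sat(A[(send ∧ ¬valid) U send]) = {m1, m2, m3, m4}
AG A[(send ∧ ¬valid) U send]: greatest fixpoint, start Z0 = {m1, m2, m3, m4}, keep only states in Sat with every successor in Z. Z1 = {m2, m3, m4}; Z2 = {m2, m3}; fixed.
Sat(AG A[(send ∧ ¬valid) U send]) = {m2, m3}
|Sat(AG A[(send ∧ ¬valid) U send])| = |{m2, m3}| = 2.

2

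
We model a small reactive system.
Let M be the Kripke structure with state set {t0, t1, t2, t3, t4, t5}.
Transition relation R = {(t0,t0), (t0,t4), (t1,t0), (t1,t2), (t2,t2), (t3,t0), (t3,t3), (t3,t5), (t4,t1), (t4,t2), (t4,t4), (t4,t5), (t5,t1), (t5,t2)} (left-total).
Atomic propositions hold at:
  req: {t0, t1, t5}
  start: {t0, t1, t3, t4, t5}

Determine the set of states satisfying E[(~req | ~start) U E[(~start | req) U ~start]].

Sat(~req) = {t2, t3, t4}
Sat(~start) = {t2}
Sat(~req | ~start) = {t2, t3, t4}
Sat(~start | req) = {t0, t1, t2, t5}
E[(~start | req) U ~start]: least fixpoint, start Z0 = Sat(~start) = {t2}, add states in Sat(~start | req) with some successor in Z. Z1 = {t1, t2, t5}; fixed.
Sat(E[(~start | req) U ~start]) = {t1, t2, t5}
E[(~req | ~start) U E[(~start | req) U ~start]]: least fixpoint, start Z0 = Sat(E[(~start | req) U ~start]) = {t1, t2, t5}, add states in Sat(~req | ~start) with some successor in Z. Z1 = {t1, t2, t3, t4, t5}; fixed.
Sat(E[(~req | ~start) U E[(~start | req) U ~start]]) = {t1, t2, t3, t4, t5}

{t1, t2, t3, t4, t5}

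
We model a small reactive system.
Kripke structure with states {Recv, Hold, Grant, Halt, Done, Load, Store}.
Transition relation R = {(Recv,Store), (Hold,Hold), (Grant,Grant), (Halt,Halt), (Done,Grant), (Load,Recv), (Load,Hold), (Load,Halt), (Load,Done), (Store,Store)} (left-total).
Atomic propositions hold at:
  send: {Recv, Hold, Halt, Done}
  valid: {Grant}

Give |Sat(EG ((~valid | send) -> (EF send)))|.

Sat(~valid) = {Recv, Hold, Halt, Done, Load, Store}
Sat(~valid | send) = {Recv, Hold, Halt, Done, Load, Store}
EF send: least fixpoint, start Z0 = {Recv, Hold, Halt, Done}, add states with some successor in Z. Z1 = {Recv, Hold, Halt, Done, Load}; fixed.
Sat(EF send) = {Recv, Hold, Halt, Done, Load}
Sat((~valid | send) -> (EF send)) = {Recv, Hold, Grant, Halt, Done, Load}
EG ((~valid | send) -> (EF send)): greatest fixpoint, start Z0 = {Recv, Hold, Grant, Halt, Done, Load}, keep only states in Sat with some successor in Z. Z1 = {Hold, Grant, Halt, Done, Load}; fixed.
Sat(EG ((~valid | send) -> (EF send))) = {Hold, Grant, Halt, Done, Load}
|Sat(EG ((~valid | send) -> (EF send)))| = |{Hold, Grant, Halt, Done, Load}| = 5.

5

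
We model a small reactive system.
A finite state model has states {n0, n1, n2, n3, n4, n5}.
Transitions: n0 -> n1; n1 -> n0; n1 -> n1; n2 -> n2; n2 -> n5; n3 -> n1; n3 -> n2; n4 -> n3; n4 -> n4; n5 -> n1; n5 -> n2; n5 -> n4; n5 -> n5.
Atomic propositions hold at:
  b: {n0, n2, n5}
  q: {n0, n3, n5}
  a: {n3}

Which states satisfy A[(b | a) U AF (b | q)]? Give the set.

{n0, n2, n3, n5}

Sat(b | a) = {n0, n2, n3, n5}
Sat(b | q) = {n0, n2, n3, n5}
AF (b | q): least fixpoint, start Z0 = {n0, n2, n3, n5}, add states with every successor in Z. Already a fixed point.
Sat(AF (b | q)) = {n0, n2, n3, n5}
A[(b | a) U AF (b | q)]: least fixpoint, start Z0 = Sat(AF (b | q)) = {n0, n2, n3, n5}, add states in Sat(b | a) with every successor in Z. Already a fixed point.
Sat(A[(b | a) U AF (b | q)]) = {n0, n2, n3, n5}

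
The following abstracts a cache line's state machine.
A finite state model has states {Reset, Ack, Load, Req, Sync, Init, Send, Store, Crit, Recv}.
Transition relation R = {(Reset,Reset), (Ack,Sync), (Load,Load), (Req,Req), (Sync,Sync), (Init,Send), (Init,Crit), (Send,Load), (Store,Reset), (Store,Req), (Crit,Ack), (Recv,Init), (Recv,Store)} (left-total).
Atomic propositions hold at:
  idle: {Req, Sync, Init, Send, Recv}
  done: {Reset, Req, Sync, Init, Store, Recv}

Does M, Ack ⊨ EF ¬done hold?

Yes

Sat(¬done) = {Ack, Load, Send, Crit}
EF ¬done: least fixpoint, start Z0 = {Ack, Load, Send, Crit}, add states with some successor in Z. Z1 = {Ack, Load, Init, Send, Crit}; Z2 = {Ack, Load, Init, Send, Crit, Recv}; fixed.
Sat(EF ¬done) = {Ack, Load, Init, Send, Crit, Recv}
Ack ∈ Sat(EF ¬done) = {Ack, Load, Init, Send, Crit, Recv}, so the formula holds at Ack.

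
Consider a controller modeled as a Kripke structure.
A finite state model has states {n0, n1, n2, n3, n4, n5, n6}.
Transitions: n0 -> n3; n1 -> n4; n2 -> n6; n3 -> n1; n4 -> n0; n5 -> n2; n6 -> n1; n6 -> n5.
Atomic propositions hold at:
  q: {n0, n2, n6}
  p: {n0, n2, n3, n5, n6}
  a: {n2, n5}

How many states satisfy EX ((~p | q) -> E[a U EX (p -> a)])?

5

Sat(~p) = {n1, n4}
Sat(~p | q) = {n0, n1, n2, n4, n6}
Sat(p -> a) = {n1, n2, n4, n5}
Sat(EX (p -> a)) = {s : some successor in {n1, n2, n4, n5}} = {n1, n3, n5, n6}
E[a U EX (p -> a)]: least fixpoint, start Z0 = Sat(EX (p -> a)) = {n1, n3, n5, n6}, add states in Sat(a) with some successor in Z. Z1 = {n1, n2, n3, n5, n6}; fixed.
Sat(E[a U EX (p -> a)]) = {n1, n2, n3, n5, n6}
Sat((~p | q) -> E[a U EX (p -> a)]) = {n1, n2, n3, n5, n6}
Sat(EX ((~p | q) -> E[a U EX (p -> a)])) = {s : some successor in {n1, n2, n3, n5, n6}} = {n0, n2, n3, n5, n6}
|Sat(EX ((~p | q) -> E[a U EX (p -> a)]))| = |{n0, n2, n3, n5, n6}| = 5.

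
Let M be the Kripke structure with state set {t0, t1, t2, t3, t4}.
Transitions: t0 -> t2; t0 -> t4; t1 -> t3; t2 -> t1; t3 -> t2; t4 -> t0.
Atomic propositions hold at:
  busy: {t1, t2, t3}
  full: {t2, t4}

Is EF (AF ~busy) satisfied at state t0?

Yes

Sat(~busy) = {t0, t4}
AF ~busy: least fixpoint, start Z0 = {t0, t4}, add states with every successor in Z. Already a fixed point.
Sat(AF ~busy) = {t0, t4}
EF (AF ~busy): least fixpoint, start Z0 = {t0, t4}, add states with some successor in Z. Already a fixed point.
Sat(EF (AF ~busy)) = {t0, t4}
t0 ∈ Sat(EF (AF ~busy)) = {t0, t4}, so the formula holds at t0.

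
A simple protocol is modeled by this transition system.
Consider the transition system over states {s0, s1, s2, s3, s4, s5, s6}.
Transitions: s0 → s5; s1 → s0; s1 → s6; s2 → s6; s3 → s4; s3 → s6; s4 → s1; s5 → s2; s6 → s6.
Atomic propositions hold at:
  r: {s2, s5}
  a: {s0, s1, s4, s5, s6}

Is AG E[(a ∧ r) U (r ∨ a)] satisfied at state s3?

No

Sat(a ∧ r) = {s5}
Sat(r ∨ a) = {s0, s1, s2, s4, s5, s6}
E[(a ∧ r) U (r ∨ a)]: least fixpoint, start Z0 = Sat((r ∨ a)) = {s0, s1, s2, s4, s5, s6}, add states in Sat(a ∧ r) with some successor in Z. Already a fixed point.
Sat(E[(a ∧ r) U (r ∨ a)]) = {s0, s1, s2, s4, s5, s6}
AG E[(a ∧ r) U (r ∨ a)]: greatest fixpoint, start Z0 = {s0, s1, s2, s4, s5, s6}, keep only states in Sat with every successor in Z. Already a fixed point.
Sat(AG E[(a ∧ r) U (r ∨ a)]) = {s0, s1, s2, s4, s5, s6}
s3 ∉ Sat(AG E[(a ∧ r) U (r ∨ a)]) = {s0, s1, s2, s4, s5, s6}, so the formula does not hold at s3.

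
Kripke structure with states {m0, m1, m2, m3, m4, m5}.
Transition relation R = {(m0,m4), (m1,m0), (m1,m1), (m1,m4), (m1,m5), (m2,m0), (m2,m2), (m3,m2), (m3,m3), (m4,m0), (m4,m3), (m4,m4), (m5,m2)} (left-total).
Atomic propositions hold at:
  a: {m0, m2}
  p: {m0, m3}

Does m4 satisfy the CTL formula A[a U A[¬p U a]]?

No

Sat(¬p) = {m1, m2, m4, m5}
A[¬p U a]: least fixpoint, start Z0 = Sat(a) = {m0, m2}, add states in Sat(¬p) with every successor in Z. Z1 = {m0, m2, m5}; fixed.
Sat(A[¬p U a]) = {m0, m2, m5}
A[a U A[¬p U a]]: least fixpoint, start Z0 = Sat(A[¬p U a]) = {m0, m2, m5}, add states in Sat(a) with every successor in Z. Already a fixed point.
Sat(A[a U A[¬p U a]]) = {m0, m2, m5}
m4 ∉ Sat(A[a U A[¬p U a]]) = {m0, m2, m5}, so the formula does not hold at m4.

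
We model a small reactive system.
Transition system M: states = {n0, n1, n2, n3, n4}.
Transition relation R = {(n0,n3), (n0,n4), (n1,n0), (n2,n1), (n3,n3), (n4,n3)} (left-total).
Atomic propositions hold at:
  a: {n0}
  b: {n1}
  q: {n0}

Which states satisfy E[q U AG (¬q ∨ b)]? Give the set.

Sat(¬q) = {n1, n2, n3, n4}
Sat(¬q ∨ b) = {n1, n2, n3, n4}
AG (¬q ∨ b): greatest fixpoint, start Z0 = {n1, n2, n3, n4}, keep only states in Sat with every successor in Z. Z1 = {n2, n3, n4}; Z2 = {n3, n4}; fixed.
Sat(AG (¬q ∨ b)) = {n3, n4}
E[q U AG (¬q ∨ b)]: least fixpoint, start Z0 = Sat(AG (¬q ∨ b)) = {n3, n4}, add states in Sat(q) with some successor in Z. Z1 = {n0, n3, n4}; fixed.
Sat(E[q U AG (¬q ∨ b)]) = {n0, n3, n4}

{n0, n3, n4}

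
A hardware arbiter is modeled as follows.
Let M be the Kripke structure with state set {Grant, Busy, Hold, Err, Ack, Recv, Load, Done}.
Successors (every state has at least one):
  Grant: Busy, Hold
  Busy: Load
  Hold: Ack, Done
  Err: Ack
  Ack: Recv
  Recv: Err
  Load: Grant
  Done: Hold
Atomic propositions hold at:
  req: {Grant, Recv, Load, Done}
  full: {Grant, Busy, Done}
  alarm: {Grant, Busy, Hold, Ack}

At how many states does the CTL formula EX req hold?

Sat(EX req) = {s : some successor in {Grant, Recv, Load, Done}} = {Busy, Hold, Ack, Load}
|Sat(EX req)| = |{Busy, Hold, Ack, Load}| = 4.

4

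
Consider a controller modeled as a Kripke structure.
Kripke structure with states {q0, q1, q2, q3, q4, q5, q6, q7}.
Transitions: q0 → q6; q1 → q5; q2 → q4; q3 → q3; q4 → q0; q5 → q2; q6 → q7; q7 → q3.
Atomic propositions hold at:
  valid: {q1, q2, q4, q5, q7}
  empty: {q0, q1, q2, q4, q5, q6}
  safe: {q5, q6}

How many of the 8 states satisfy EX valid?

Sat(EX valid) = {s : some successor in {q1, q2, q4, q5, q7}} = {q1, q2, q5, q6}
|Sat(EX valid)| = |{q1, q2, q5, q6}| = 4.

4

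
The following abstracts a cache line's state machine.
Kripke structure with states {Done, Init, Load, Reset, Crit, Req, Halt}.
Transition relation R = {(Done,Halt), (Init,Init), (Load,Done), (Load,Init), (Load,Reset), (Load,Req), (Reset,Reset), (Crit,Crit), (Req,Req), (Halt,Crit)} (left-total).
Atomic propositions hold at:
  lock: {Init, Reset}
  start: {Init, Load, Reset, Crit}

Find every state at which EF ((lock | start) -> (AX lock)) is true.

{Done, Init, Load, Reset, Req, Halt}

Sat(lock | start) = {Init, Load, Reset, Crit}
Sat(AX lock) = {s : every successor in {Init, Reset}} = {Init, Reset}
Sat((lock | start) -> (AX lock)) = {Done, Init, Reset, Req, Halt}
EF ((lock | start) -> (AX lock)): least fixpoint, start Z0 = {Done, Init, Reset, Req, Halt}, add states with some successor in Z. Z1 = {Done, Init, Load, Reset, Req, Halt}; fixed.
Sat(EF ((lock | start) -> (AX lock))) = {Done, Init, Load, Reset, Req, Halt}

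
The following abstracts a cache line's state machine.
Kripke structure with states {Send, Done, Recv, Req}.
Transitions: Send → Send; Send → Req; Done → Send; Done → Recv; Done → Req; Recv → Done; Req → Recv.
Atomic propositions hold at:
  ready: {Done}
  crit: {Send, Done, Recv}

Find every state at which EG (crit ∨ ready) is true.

Sat(crit ∨ ready) = {Send, Done, Recv}
EG (crit ∨ ready): greatest fixpoint, start Z0 = {Send, Done, Recv}, keep only states in Sat with some successor in Z. Already a fixed point.
Sat(EG (crit ∨ ready)) = {Send, Done, Recv}

{Send, Done, Recv}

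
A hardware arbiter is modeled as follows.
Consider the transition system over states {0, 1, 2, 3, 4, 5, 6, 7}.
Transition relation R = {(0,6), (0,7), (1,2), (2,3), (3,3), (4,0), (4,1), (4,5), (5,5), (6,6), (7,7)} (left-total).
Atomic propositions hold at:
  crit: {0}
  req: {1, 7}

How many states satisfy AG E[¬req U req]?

Sat(¬req) = {0, 2, 3, 4, 5, 6}
E[¬req U req]: least fixpoint, start Z0 = Sat(req) = {1, 7}, add states in Sat(¬req) with some successor in Z. Z1 = {0, 1, 4, 7}; fixed.
Sat(E[¬req U req]) = {0, 1, 4, 7}
AG E[¬req U req]: greatest fixpoint, start Z0 = {0, 1, 4, 7}, keep only states in Sat with every successor in Z. Z1 = {7}; fixed.
Sat(AG E[¬req U req]) = {7}
|Sat(AG E[¬req U req])| = |{7}| = 1.

1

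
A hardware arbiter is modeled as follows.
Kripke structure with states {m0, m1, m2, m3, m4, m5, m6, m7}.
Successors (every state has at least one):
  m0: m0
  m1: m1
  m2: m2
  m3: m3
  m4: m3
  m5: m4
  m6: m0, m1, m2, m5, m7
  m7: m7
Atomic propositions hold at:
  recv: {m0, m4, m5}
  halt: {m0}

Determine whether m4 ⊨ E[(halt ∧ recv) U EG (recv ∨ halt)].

Sat(halt ∧ recv) = {m0}
Sat(recv ∨ halt) = {m0, m4, m5}
EG (recv ∨ halt): greatest fixpoint, start Z0 = {m0, m4, m5}, keep only states in Sat with some successor in Z. Z1 = {m0, m5}; Z2 = {m0}; fixed.
Sat(EG (recv ∨ halt)) = {m0}
E[(halt ∧ recv) U EG (recv ∨ halt)]: least fixpoint, start Z0 = Sat(EG (recv ∨ halt)) = {m0}, add states in Sat(halt ∧ recv) with some successor in Z. Already a fixed point.
Sat(E[(halt ∧ recv) U EG (recv ∨ halt)]) = {m0}
m4 ∉ Sat(E[(halt ∧ recv) U EG (recv ∨ halt)]) = {m0}, so the formula does not hold at m4.

No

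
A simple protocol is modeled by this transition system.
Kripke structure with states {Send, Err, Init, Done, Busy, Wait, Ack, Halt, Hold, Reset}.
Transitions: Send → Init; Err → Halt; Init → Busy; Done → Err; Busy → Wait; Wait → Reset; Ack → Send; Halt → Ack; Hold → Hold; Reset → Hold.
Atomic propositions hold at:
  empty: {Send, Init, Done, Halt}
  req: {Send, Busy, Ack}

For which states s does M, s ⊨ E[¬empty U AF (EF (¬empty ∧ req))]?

{Send, Err, Init, Done, Busy, Ack, Halt}

Sat(¬empty) = {Err, Busy, Wait, Ack, Hold, Reset}
Sat(¬empty ∧ req) = {Busy, Ack}
EF (¬empty ∧ req): least fixpoint, start Z0 = {Busy, Ack}, add states with some successor in Z. Z1 = {Init, Busy, Ack, Halt}; Z2 = {Send, Err, Init, Busy, Ack, Halt}; Z3 = {Send, Err, Init, Done, Busy, Ack, Halt}; fixed.
Sat(EF (¬empty ∧ req)) = {Send, Err, Init, Done, Busy, Ack, Halt}
AF (EF (¬empty ∧ req)): least fixpoint, start Z0 = {Send, Err, Init, Done, Busy, Ack, Halt}, add states with every successor in Z. Already a fixed point.
Sat(AF (EF (¬empty ∧ req))) = {Send, Err, Init, Done, Busy, Ack, Halt}
E[¬empty U AF (EF (¬empty ∧ req))]: least fixpoint, start Z0 = Sat(AF (EF (¬empty ∧ req))) = {Send, Err, Init, Done, Busy, Ack, Halt}, add states in Sat(¬empty) with some successor in Z. Already a fixed point.
Sat(E[¬empty U AF (EF (¬empty ∧ req))]) = {Send, Err, Init, Done, Busy, Ack, Halt}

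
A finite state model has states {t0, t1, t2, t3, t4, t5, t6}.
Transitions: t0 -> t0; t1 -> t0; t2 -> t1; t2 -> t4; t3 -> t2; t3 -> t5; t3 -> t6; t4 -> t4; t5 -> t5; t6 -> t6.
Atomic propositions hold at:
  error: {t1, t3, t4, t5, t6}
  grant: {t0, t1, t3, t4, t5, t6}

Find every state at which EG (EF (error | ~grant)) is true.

{t2, t3, t4, t5, t6}

Sat(~grant) = {t2}
Sat(error | ~grant) = {t1, t2, t3, t4, t5, t6}
EF (error | ~grant): least fixpoint, start Z0 = {t1, t2, t3, t4, t5, t6}, add states with some successor in Z. Already a fixed point.
Sat(EF (error | ~grant)) = {t1, t2, t3, t4, t5, t6}
EG (EF (error | ~grant)): greatest fixpoint, start Z0 = {t1, t2, t3, t4, t5, t6}, keep only states in Sat with some successor in Z. Z1 = {t2, t3, t4, t5, t6}; fixed.
Sat(EG (EF (error | ~grant))) = {t2, t3, t4, t5, t6}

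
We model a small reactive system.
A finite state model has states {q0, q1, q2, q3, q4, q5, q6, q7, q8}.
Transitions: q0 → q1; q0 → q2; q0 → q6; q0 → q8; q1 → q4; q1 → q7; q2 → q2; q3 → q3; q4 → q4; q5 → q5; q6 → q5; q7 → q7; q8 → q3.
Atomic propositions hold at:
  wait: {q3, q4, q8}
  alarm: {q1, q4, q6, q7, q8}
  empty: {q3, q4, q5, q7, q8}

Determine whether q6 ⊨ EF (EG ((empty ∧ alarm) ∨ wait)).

Sat(empty ∧ alarm) = {q4, q7, q8}
Sat((empty ∧ alarm) ∨ wait) = {q3, q4, q7, q8}
EG ((empty ∧ alarm) ∨ wait): greatest fixpoint, start Z0 = {q3, q4, q7, q8}, keep only states in Sat with some successor in Z. Already a fixed point.
Sat(EG ((empty ∧ alarm) ∨ wait)) = {q3, q4, q7, q8}
EF (EG ((empty ∧ alarm) ∨ wait)): least fixpoint, start Z0 = {q3, q4, q7, q8}, add states with some successor in Z. Z1 = {q0, q1, q3, q4, q7, q8}; fixed.
Sat(EF (EG ((empty ∧ alarm) ∨ wait))) = {q0, q1, q3, q4, q7, q8}
q6 ∉ Sat(EF (EG ((empty ∧ alarm) ∨ wait))) = {q0, q1, q3, q4, q7, q8}, so the formula does not hold at q6.

No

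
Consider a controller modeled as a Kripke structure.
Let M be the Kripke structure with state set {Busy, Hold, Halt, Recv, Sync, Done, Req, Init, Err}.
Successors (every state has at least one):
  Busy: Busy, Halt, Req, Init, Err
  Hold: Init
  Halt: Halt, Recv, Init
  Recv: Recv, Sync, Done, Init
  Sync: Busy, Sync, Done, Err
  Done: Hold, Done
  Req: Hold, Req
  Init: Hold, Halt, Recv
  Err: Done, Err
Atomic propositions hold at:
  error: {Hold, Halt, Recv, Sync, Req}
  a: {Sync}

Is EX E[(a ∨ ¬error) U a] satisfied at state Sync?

Sat(¬error) = {Busy, Done, Init, Err}
Sat(a ∨ ¬error) = {Busy, Sync, Done, Init, Err}
E[(a ∨ ¬error) U a]: least fixpoint, start Z0 = Sat(a) = {Sync}, add states in Sat(a ∨ ¬error) with some successor in Z. Already a fixed point.
Sat(E[(a ∨ ¬error) U a]) = {Sync}
Sat(EX E[(a ∨ ¬error) U a]) = {s : some successor in {Sync}} = {Recv, Sync}
Sync ∈ Sat(EX E[(a ∨ ¬error) U a]) = {Recv, Sync}, so the formula holds at Sync.

Yes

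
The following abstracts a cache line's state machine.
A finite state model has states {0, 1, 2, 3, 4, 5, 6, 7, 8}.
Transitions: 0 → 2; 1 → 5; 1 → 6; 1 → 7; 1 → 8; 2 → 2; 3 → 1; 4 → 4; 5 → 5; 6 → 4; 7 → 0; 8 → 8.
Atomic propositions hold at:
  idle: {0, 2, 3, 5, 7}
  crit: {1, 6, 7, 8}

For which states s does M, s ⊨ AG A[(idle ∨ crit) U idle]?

Sat(idle ∨ crit) = {0, 1, 2, 3, 5, 6, 7, 8}
A[(idle ∨ crit) U idle]: least fixpoint, start Z0 = Sat(idle) = {0, 2, 3, 5, 7}, add states in Sat(idle ∨ crit) with every successor in Z. Already a fixed point.
Sat(A[(idle ∨ crit) U idle]) = {0, 2, 3, 5, 7}
AG A[(idle ∨ crit) U idle]: greatest fixpoint, start Z0 = {0, 2, 3, 5, 7}, keep only states in Sat with every successor in Z. Z1 = {0, 2, 5, 7}; fixed.
Sat(AG A[(idle ∨ crit) U idle]) = {0, 2, 5, 7}

{0, 2, 5, 7}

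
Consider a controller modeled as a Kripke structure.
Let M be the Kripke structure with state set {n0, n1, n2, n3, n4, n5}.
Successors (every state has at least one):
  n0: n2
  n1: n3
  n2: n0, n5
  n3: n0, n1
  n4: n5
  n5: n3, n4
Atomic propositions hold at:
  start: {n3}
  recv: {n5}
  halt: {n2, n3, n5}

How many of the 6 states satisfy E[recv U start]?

2

E[recv U start]: least fixpoint, start Z0 = Sat(start) = {n3}, add states in Sat(recv) with some successor in Z. Z1 = {n3, n5}; fixed.
Sat(E[recv U start]) = {n3, n5}
|Sat(E[recv U start])| = |{n3, n5}| = 2.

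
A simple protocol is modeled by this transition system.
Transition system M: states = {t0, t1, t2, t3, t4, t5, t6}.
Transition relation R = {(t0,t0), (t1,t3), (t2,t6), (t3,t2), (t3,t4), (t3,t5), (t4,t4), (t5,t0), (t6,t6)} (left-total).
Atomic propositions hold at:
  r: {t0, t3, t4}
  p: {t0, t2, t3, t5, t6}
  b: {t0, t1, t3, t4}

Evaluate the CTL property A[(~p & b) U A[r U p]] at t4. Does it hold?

No

Sat(~p) = {t1, t4}
Sat(~p & b) = {t1, t4}
A[r U p]: least fixpoint, start Z0 = Sat(p) = {t0, t2, t3, t5, t6}, add states in Sat(r) with every successor in Z. Already a fixed point.
Sat(A[r U p]) = {t0, t2, t3, t5, t6}
A[(~p & b) U A[r U p]]: least fixpoint, start Z0 = Sat(A[r U p]) = {t0, t2, t3, t5, t6}, add states in Sat(~p & b) with every successor in Z. Z1 = {t0, t1, t2, t3, t5, t6}; fixed.
Sat(A[(~p & b) U A[r U p]]) = {t0, t1, t2, t3, t5, t6}
t4 ∉ Sat(A[(~p & b) U A[r U p]]) = {t0, t1, t2, t3, t5, t6}, so the formula does not hold at t4.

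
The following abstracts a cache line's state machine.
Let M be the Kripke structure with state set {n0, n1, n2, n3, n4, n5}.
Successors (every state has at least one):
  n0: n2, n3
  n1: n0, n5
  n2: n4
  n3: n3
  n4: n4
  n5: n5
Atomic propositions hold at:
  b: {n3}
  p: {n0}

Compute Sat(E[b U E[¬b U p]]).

{n0, n1}

Sat(¬b) = {n0, n1, n2, n4, n5}
E[¬b U p]: least fixpoint, start Z0 = Sat(p) = {n0}, add states in Sat(¬b) with some successor in Z. Z1 = {n0, n1}; fixed.
Sat(E[¬b U p]) = {n0, n1}
E[b U E[¬b U p]]: least fixpoint, start Z0 = Sat(E[¬b U p]) = {n0, n1}, add states in Sat(b) with some successor in Z. Already a fixed point.
Sat(E[b U E[¬b U p]]) = {n0, n1}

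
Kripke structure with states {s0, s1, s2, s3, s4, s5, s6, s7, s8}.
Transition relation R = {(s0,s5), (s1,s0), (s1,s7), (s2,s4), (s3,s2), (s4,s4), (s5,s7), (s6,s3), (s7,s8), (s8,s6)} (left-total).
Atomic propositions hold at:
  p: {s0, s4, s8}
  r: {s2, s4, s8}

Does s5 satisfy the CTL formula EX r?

No

Sat(EX r) = {s : some successor in {s2, s4, s8}} = {s2, s3, s4, s7}
s5 ∉ Sat(EX r) = {s2, s3, s4, s7}, so the formula does not hold at s5.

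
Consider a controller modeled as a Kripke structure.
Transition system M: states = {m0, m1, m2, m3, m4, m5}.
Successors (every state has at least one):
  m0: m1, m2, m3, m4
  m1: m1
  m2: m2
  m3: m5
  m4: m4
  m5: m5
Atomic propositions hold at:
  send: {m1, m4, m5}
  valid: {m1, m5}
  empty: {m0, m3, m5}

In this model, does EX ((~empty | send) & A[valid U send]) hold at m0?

Sat(~empty) = {m1, m2, m4}
Sat(~empty | send) = {m1, m2, m4, m5}
A[valid U send]: least fixpoint, start Z0 = Sat(send) = {m1, m4, m5}, add states in Sat(valid) with every successor in Z. Already a fixed point.
Sat(A[valid U send]) = {m1, m4, m5}
Sat((~empty | send) & A[valid U send]) = {m1, m4, m5}
Sat(EX ((~empty | send) & A[valid U send])) = {s : some successor in {m1, m4, m5}} = {m0, m1, m3, m4, m5}
m0 ∈ Sat(EX ((~empty | send) & A[valid U send])) = {m0, m1, m3, m4, m5}, so the formula holds at m0.

Yes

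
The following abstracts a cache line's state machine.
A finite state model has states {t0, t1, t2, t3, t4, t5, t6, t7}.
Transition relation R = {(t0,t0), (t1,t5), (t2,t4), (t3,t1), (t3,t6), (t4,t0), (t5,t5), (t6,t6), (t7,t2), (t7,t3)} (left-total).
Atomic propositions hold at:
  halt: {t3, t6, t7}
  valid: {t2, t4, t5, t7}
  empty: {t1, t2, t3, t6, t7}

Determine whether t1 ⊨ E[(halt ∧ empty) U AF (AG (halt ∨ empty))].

No

Sat(halt ∧ empty) = {t3, t6, t7}
Sat(halt ∨ empty) = {t1, t2, t3, t6, t7}
AG (halt ∨ empty): greatest fixpoint, start Z0 = {t1, t2, t3, t6, t7}, keep only states in Sat with every successor in Z. Z1 = {t3, t6, t7}; Z2 = {t6}; fixed.
Sat(AG (halt ∨ empty)) = {t6}
AF (AG (halt ∨ empty)): least fixpoint, start Z0 = {t6}, add states with every successor in Z. Already a fixed point.
Sat(AF (AG (halt ∨ empty))) = {t6}
E[(halt ∧ empty) U AF (AG (halt ∨ empty))]: least fixpoint, start Z0 = Sat(AF (AG (halt ∨ empty))) = {t6}, add states in Sat(halt ∧ empty) with some successor in Z. Z1 = {t3, t6}; Z2 = {t3, t6, t7}; fixed.
Sat(E[(halt ∧ empty) U AF (AG (halt ∨ empty))]) = {t3, t6, t7}
t1 ∉ Sat(E[(halt ∧ empty) U AF (AG (halt ∨ empty))]) = {t3, t6, t7}, so the formula does not hold at t1.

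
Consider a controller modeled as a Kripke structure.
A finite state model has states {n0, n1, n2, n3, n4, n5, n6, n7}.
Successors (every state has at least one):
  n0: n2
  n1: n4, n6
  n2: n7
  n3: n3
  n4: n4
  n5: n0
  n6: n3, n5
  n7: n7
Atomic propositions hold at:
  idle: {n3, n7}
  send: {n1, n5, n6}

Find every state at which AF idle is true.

{n0, n2, n3, n5, n6, n7}

AF idle: least fixpoint, start Z0 = {n3, n7}, add states with every successor in Z. Z1 = {n2, n3, n7}; Z2 = {n0, n2, n3, n7}; Z3 = {n0, n2, n3, n5, n7}; Z4 = {n0, n2, n3, n5, n6, n7}; fixed.
Sat(AF idle) = {n0, n2, n3, n5, n6, n7}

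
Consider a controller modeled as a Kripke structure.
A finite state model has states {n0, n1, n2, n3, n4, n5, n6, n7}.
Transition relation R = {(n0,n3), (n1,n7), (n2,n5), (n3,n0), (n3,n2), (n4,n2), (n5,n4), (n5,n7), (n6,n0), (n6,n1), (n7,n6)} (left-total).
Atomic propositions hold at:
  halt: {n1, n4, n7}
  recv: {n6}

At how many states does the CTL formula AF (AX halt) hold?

4

Sat(AX halt) = {s : every successor in {n1, n4, n7}} = {n1, n5}
AF (AX halt): least fixpoint, start Z0 = {n1, n5}, add states with every successor in Z. Z1 = {n1, n2, n5}; Z2 = {n1, n2, n4, n5}; fixed.
Sat(AF (AX halt)) = {n1, n2, n4, n5}
|Sat(AF (AX halt))| = |{n1, n2, n4, n5}| = 4.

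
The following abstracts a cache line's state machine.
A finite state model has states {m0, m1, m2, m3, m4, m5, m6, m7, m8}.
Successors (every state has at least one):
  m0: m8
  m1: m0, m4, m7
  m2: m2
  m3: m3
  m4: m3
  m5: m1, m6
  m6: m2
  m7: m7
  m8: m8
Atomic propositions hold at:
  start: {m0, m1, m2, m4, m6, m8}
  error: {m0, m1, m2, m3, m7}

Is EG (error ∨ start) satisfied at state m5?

Sat(error ∨ start) = {m0, m1, m2, m3, m4, m6, m7, m8}
EG (error ∨ start): greatest fixpoint, start Z0 = {m0, m1, m2, m3, m4, m6, m7, m8}, keep only states in Sat with some successor in Z. Already a fixed point.
Sat(EG (error ∨ start)) = {m0, m1, m2, m3, m4, m6, m7, m8}
m5 ∉ Sat(EG (error ∨ start)) = {m0, m1, m2, m3, m4, m6, m7, m8}, so the formula does not hold at m5.

No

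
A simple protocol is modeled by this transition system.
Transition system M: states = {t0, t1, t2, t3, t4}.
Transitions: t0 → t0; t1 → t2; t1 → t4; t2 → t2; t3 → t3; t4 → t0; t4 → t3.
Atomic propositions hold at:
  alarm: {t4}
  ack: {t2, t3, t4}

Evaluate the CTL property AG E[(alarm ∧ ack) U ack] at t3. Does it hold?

Sat(alarm ∧ ack) = {t4}
E[(alarm ∧ ack) U ack]: least fixpoint, start Z0 = Sat(ack) = {t2, t3, t4}, add states in Sat(alarm ∧ ack) with some successor in Z. Already a fixed point.
Sat(E[(alarm ∧ ack) U ack]) = {t2, t3, t4}
AG E[(alarm ∧ ack) U ack]: greatest fixpoint, start Z0 = {t2, t3, t4}, keep only states in Sat with every successor in Z. Z1 = {t2, t3}; fixed.
Sat(AG E[(alarm ∧ ack) U ack]) = {t2, t3}
t3 ∈ Sat(AG E[(alarm ∧ ack) U ack]) = {t2, t3}, so the formula holds at t3.

Yes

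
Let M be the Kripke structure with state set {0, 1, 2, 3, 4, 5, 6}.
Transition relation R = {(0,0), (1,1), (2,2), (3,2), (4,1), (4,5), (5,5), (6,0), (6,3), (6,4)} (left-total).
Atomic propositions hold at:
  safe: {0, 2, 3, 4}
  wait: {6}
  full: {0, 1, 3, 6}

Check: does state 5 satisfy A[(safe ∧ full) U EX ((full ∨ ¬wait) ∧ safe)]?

Sat(safe ∧ full) = {0, 3}
Sat(¬wait) = {0, 1, 2, 3, 4, 5}
Sat(full ∨ ¬wait) = {0, 1, 2, 3, 4, 5, 6}
Sat((full ∨ ¬wait) ∧ safe) = {0, 2, 3, 4}
Sat(EX ((full ∨ ¬wait) ∧ safe)) = {s : some successor in {0, 2, 3, 4}} = {0, 2, 3, 6}
A[(safe ∧ full) U EX ((full ∨ ¬wait) ∧ safe)]: least fixpoint, start Z0 = Sat(EX ((full ∨ ¬wait) ∧ safe)) = {0, 2, 3, 6}, add states in Sat(safe ∧ full) with every successor in Z. Already a fixed point.
Sat(A[(safe ∧ full) U EX ((full ∨ ¬wait) ∧ safe)]) = {0, 2, 3, 6}
5 ∉ Sat(A[(safe ∧ full) U EX ((full ∨ ¬wait) ∧ safe)]) = {0, 2, 3, 6}, so the formula does not hold at 5.

No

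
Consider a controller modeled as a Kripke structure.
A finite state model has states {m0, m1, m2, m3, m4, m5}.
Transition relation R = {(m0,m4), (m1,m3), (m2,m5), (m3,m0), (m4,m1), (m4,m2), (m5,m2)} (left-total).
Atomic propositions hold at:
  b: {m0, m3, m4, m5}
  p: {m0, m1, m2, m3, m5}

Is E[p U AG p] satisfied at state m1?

No

AG p: greatest fixpoint, start Z0 = {m0, m1, m2, m3, m5}, keep only states in Sat with every successor in Z. Z1 = {m1, m2, m3, m5}; Z2 = {m1, m2, m5}; Z3 = {m2, m5}; fixed.
Sat(AG p) = {m2, m5}
E[p U AG p]: least fixpoint, start Z0 = Sat(AG p) = {m2, m5}, add states in Sat(p) with some successor in Z. Already a fixed point.
Sat(E[p U AG p]) = {m2, m5}
m1 ∉ Sat(E[p U AG p]) = {m2, m5}, so the formula does not hold at m1.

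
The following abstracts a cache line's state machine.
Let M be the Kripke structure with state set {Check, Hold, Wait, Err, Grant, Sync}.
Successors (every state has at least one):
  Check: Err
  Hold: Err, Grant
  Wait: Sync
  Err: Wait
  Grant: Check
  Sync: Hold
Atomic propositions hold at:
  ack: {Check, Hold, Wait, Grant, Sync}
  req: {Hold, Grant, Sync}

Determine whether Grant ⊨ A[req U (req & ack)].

Yes

Sat(req & ack) = {Hold, Grant, Sync}
A[req U (req & ack)]: least fixpoint, start Z0 = Sat((req & ack)) = {Hold, Grant, Sync}, add states in Sat(req) with every successor in Z. Already a fixed point.
Sat(A[req U (req & ack)]) = {Hold, Grant, Sync}
Grant ∈ Sat(A[req U (req & ack)]) = {Hold, Grant, Sync}, so the formula holds at Grant.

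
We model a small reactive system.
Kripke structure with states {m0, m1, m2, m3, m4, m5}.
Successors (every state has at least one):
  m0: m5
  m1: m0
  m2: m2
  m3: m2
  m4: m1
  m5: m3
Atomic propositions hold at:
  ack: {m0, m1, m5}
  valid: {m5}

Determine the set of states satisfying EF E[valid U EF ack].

EF ack: least fixpoint, start Z0 = {m0, m1, m5}, add states with some successor in Z. Z1 = {m0, m1, m4, m5}; fixed.
Sat(EF ack) = {m0, m1, m4, m5}
E[valid U EF ack]: least fixpoint, start Z0 = Sat(EF ack) = {m0, m1, m4, m5}, add states in Sat(valid) with some successor in Z. Already a fixed point.
Sat(E[valid U EF ack]) = {m0, m1, m4, m5}
EF E[valid U EF ack]: least fixpoint, start Z0 = {m0, m1, m4, m5}, add states with some successor in Z. Already a fixed point.
Sat(EF E[valid U EF ack]) = {m0, m1, m4, m5}

{m0, m1, m4, m5}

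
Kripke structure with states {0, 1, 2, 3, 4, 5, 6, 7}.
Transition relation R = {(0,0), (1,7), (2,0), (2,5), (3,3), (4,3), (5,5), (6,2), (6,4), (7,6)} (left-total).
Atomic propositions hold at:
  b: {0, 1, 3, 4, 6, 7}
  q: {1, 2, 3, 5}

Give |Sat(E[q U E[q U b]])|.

E[q U b]: least fixpoint, start Z0 = Sat(b) = {0, 1, 3, 4, 6, 7}, add states in Sat(q) with some successor in Z. Z1 = {0, 1, 2, 3, 4, 6, 7}; fixed.
Sat(E[q U b]) = {0, 1, 2, 3, 4, 6, 7}
E[q U E[q U b]]: least fixpoint, start Z0 = Sat(E[q U b]) = {0, 1, 2, 3, 4, 6, 7}, add states in Sat(q) with some successor in Z. Already a fixed point.
Sat(E[q U E[q U b]]) = {0, 1, 2, 3, 4, 6, 7}
|Sat(E[q U E[q U b]])| = |{0, 1, 2, 3, 4, 6, 7}| = 7.

7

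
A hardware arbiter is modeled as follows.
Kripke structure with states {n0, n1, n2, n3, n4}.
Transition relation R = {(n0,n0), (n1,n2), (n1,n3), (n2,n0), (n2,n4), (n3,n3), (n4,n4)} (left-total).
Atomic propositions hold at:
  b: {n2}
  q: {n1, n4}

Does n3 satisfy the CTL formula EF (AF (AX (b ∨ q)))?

No

Sat(b ∨ q) = {n1, n2, n4}
Sat(AX (b ∨ q)) = {s : every successor in {n1, n2, n4}} = {n4}
AF (AX (b ∨ q)): least fixpoint, start Z0 = {n4}, add states with every successor in Z. Already a fixed point.
Sat(AF (AX (b ∨ q))) = {n4}
EF (AF (AX (b ∨ q))): least fixpoint, start Z0 = {n4}, add states with some successor in Z. Z1 = {n2, n4}; Z2 = {n1, n2, n4}; fixed.
Sat(EF (AF (AX (b ∨ q)))) = {n1, n2, n4}
n3 ∉ Sat(EF (AF (AX (b ∨ q)))) = {n1, n2, n4}, so the formula does not hold at n3.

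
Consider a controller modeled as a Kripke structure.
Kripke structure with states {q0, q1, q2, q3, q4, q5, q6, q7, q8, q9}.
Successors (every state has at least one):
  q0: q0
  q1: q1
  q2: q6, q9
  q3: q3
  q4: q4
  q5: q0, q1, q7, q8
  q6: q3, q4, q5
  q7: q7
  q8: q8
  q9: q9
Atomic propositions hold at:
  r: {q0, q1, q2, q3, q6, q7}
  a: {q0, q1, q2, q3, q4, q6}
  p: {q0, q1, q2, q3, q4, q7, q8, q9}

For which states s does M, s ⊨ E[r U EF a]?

EF a: least fixpoint, start Z0 = {q0, q1, q2, q3, q4, q6}, add states with some successor in Z. Z1 = {q0, q1, q2, q3, q4, q5, q6}; fixed.
Sat(EF a) = {q0, q1, q2, q3, q4, q5, q6}
E[r U EF a]: least fixpoint, start Z0 = Sat(EF a) = {q0, q1, q2, q3, q4, q5, q6}, add states in Sat(r) with some successor in Z. Already a fixed point.
Sat(E[r U EF a]) = {q0, q1, q2, q3, q4, q5, q6}

{q0, q1, q2, q3, q4, q5, q6}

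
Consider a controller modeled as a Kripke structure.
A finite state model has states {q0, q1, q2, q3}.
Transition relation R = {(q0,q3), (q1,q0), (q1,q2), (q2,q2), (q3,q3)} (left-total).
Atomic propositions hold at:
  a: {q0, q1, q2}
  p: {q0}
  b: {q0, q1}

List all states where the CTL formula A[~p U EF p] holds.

{q0, q1}

Sat(~p) = {q1, q2, q3}
EF p: least fixpoint, start Z0 = {q0}, add states with some successor in Z. Z1 = {q0, q1}; fixed.
Sat(EF p) = {q0, q1}
A[~p U EF p]: least fixpoint, start Z0 = Sat(EF p) = {q0, q1}, add states in Sat(~p) with every successor in Z. Already a fixed point.
Sat(A[~p U EF p]) = {q0, q1}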